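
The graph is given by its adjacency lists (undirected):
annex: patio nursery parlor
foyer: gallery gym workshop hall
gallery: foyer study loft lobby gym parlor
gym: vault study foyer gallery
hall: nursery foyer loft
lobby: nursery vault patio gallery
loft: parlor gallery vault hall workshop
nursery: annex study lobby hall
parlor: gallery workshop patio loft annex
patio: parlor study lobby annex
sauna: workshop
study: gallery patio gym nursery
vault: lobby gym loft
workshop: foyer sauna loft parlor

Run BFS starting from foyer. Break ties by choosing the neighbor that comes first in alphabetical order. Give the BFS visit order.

foyer -> gallery -> gym -> hall -> workshop -> lobby -> loft -> parlor -> study -> vault -> nursery -> sauna -> patio -> annex

Visit foyer; enqueue gallery, gym, hall, workshop → queue [gallery, gym, hall, workshop]
Visit gallery; enqueue lobby, loft, parlor, study → queue [gym, hall, workshop, lobby, loft, parlor, study]
Visit gym; enqueue vault → queue [hall, workshop, lobby, loft, parlor, study, vault]
Visit hall; enqueue nursery → queue [workshop, lobby, loft, parlor, study, vault, nursery]
Visit workshop; enqueue sauna → queue [lobby, loft, parlor, study, vault, nursery, sauna]
Visit lobby; enqueue patio → queue [loft, parlor, study, vault, nursery, sauna, patio]
Visit loft → queue [parlor, study, vault, nursery, sauna, patio]
Visit parlor; enqueue annex → queue [study, vault, nursery, sauna, patio, annex]
Visit study → queue [vault, nursery, sauna, patio, annex]
Visit vault → queue [nursery, sauna, patio, annex]
Visit nursery → queue [sauna, patio, annex]
Visit sauna → queue [patio, annex]
Visit patio → queue [annex]
Visit annex → queue []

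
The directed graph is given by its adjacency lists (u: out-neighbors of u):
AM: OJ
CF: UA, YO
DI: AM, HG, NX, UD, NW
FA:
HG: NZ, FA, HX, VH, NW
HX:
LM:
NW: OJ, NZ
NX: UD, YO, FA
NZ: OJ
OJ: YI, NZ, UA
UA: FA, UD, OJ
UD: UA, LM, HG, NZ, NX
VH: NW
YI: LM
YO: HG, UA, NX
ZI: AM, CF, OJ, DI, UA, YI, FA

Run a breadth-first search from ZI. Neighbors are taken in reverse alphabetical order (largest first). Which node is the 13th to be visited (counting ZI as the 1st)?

NW

Visit ZI; enqueue YI, UA, OJ, FA, DI, CF, AM → queue [YI, UA, OJ, FA, DI, CF, AM]
Visit YI; enqueue LM → queue [UA, OJ, FA, DI, CF, AM, LM]
Visit UA; enqueue UD → queue [OJ, FA, DI, CF, AM, LM, UD]
Visit OJ; enqueue NZ → queue [FA, DI, CF, AM, LM, UD, NZ]
Visit FA → queue [DI, CF, AM, LM, UD, NZ]
Visit DI; enqueue NX, NW, HG → queue [CF, AM, LM, UD, NZ, NX, NW, HG]
Visit CF; enqueue YO → queue [AM, LM, UD, NZ, NX, NW, HG, YO]
Visit AM → queue [LM, UD, NZ, NX, NW, HG, YO]
Visit LM → queue [UD, NZ, NX, NW, HG, YO]
Visit UD → queue [NZ, NX, NW, HG, YO]
Visit NZ → queue [NX, NW, HG, YO]
Visit NX → queue [NW, HG, YO]
Visit NW → queue [HG, YO]
Visit HG; enqueue VH, HX → queue [YO, VH, HX]
Visit YO → queue [VH, HX]
Visit VH → queue [HX]
Visit HX → queue []

Visit order: ZI, YI, UA, OJ, FA, DI, CF, AM, LM, UD, NZ, NX, NW, HG, YO, VH, HX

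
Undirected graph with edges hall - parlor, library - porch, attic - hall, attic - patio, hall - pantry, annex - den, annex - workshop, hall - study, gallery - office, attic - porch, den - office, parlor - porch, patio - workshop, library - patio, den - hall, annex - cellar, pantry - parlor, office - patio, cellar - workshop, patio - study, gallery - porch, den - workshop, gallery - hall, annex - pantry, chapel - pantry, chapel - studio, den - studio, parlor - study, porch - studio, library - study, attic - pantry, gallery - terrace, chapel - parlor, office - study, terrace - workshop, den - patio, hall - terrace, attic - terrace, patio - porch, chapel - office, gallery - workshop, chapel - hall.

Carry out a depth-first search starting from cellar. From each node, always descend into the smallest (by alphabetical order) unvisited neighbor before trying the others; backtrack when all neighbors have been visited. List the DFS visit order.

cellar, annex, den, hall, attic, pantry, chapel, office, gallery, porch, library, patio, study, parlor, workshop, terrace, studio

Visit cellar
cellar → annex
annex → den
den → hall
hall → attic
attic → pantry
pantry → chapel
chapel → office
office → gallery
gallery → porch
porch → library
library → patio
patio → study
study → parlor
patio → workshop
workshop → terrace
porch → studio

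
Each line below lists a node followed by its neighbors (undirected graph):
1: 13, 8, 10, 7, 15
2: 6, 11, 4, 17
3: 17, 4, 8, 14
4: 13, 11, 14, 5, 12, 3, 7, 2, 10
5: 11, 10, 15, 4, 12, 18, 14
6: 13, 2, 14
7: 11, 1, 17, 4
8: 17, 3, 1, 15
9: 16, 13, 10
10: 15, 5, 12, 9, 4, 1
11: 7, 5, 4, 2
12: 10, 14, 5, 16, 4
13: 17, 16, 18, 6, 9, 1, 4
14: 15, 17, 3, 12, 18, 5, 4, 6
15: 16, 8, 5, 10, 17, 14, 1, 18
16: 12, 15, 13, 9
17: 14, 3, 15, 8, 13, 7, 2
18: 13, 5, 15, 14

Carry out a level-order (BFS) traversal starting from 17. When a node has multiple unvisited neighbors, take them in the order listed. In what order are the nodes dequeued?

Visit 17; enqueue 14, 3, 15, 8, 13, 7, 2 → queue [14, 3, 15, 8, 13, 7, 2]
Visit 14; enqueue 12, 18, 5, 4, 6 → queue [3, 15, 8, 13, 7, 2, 12, 18, 5, 4, 6]
Visit 3 → queue [15, 8, 13, 7, 2, 12, 18, 5, 4, 6]
Visit 15; enqueue 16, 10, 1 → queue [8, 13, 7, 2, 12, 18, 5, 4, 6, 16, 10, 1]
Visit 8 → queue [13, 7, 2, 12, 18, 5, 4, 6, 16, 10, 1]
Visit 13; enqueue 9 → queue [7, 2, 12, 18, 5, 4, 6, 16, 10, 1, 9]
Visit 7; enqueue 11 → queue [2, 12, 18, 5, 4, 6, 16, 10, 1, 9, 11]
Visit 2 → queue [12, 18, 5, 4, 6, 16, 10, 1, 9, 11]
Visit 12 → queue [18, 5, 4, 6, 16, 10, 1, 9, 11]
Visit 18 → queue [5, 4, 6, 16, 10, 1, 9, 11]
Visit 5 → queue [4, 6, 16, 10, 1, 9, 11]
Visit 4 → queue [6, 16, 10, 1, 9, 11]
Visit 6 → queue [16, 10, 1, 9, 11]
Visit 16 → queue [10, 1, 9, 11]
Visit 10 → queue [1, 9, 11]
Visit 1 → queue [9, 11]
Visit 9 → queue [11]
Visit 11 → queue []

17, 14, 3, 15, 8, 13, 7, 2, 12, 18, 5, 4, 6, 16, 10, 1, 9, 11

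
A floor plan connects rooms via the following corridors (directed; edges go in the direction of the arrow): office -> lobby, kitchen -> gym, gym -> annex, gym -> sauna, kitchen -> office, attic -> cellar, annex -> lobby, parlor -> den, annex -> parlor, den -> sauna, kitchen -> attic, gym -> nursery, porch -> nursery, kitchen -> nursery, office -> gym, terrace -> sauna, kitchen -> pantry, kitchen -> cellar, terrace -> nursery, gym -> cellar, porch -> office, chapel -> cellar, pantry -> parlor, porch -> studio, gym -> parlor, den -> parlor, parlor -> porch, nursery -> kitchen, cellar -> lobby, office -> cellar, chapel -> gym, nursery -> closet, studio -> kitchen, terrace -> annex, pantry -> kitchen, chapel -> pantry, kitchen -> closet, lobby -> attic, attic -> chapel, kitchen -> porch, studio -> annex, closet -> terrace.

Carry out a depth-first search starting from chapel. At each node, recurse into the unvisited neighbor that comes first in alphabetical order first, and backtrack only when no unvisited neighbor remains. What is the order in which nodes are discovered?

Visit chapel
chapel → cellar
cellar → lobby
lobby → attic
chapel → gym
gym → annex
annex → parlor
parlor → den
den → sauna
parlor → porch
porch → nursery
nursery → closet
closet → terrace
nursery → kitchen
kitchen → office
kitchen → pantry
porch → studio

chapel -> cellar -> lobby -> attic -> gym -> annex -> parlor -> den -> sauna -> porch -> nursery -> closet -> terrace -> kitchen -> office -> pantry -> studio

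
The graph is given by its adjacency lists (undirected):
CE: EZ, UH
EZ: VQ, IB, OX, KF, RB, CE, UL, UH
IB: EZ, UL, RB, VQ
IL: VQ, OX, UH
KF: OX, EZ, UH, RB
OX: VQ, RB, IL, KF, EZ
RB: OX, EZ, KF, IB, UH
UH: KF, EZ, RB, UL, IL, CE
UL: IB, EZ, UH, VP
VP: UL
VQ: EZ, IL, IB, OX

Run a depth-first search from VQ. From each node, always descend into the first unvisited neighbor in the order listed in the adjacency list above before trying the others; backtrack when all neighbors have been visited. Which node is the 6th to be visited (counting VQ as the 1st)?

KF

Visit VQ
VQ → EZ
EZ → IB
IB → UL
UL → UH
UH → KF
KF → OX
OX → RB
OX → IL
UH → CE
UL → VP

Visit order: VQ, EZ, IB, UL, UH, KF, OX, RB, IL, CE, VP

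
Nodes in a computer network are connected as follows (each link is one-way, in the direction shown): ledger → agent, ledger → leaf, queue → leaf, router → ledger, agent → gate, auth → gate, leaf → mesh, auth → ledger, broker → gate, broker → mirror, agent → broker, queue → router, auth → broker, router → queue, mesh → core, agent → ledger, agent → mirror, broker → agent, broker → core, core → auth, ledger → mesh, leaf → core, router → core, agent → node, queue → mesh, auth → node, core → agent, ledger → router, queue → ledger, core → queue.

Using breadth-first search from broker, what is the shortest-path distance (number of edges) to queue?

2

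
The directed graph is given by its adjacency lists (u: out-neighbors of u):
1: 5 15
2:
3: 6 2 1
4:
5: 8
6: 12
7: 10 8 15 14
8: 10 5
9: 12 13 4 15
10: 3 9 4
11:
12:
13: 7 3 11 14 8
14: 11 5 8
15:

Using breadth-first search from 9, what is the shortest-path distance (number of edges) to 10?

3

Level 0: 9
Level 1: 4, 12, 13, 15
Level 2: 3, 7, 8, 11, 14
Level 3: 1, 2, 5, 6, 10
10 first appears at level 3.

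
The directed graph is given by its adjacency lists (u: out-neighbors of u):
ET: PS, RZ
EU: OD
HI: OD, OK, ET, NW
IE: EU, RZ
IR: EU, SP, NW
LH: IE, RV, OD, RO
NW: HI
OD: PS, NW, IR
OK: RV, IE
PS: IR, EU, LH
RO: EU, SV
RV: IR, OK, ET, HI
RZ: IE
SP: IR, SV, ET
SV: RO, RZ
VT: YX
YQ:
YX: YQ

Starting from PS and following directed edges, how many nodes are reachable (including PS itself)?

15

BFS from PS visits: PS, LH, IR, EU, RV, RO, OD, IE, SP, NW, OK, HI, ET, SV, RZ
Reachable nodes: 15 of 18 total.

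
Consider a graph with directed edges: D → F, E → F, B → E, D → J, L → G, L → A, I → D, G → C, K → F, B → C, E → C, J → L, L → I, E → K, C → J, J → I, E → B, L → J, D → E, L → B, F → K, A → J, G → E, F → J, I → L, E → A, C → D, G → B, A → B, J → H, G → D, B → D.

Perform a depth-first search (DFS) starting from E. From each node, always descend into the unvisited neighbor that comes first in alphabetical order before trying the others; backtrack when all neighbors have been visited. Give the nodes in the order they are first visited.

E → A → B → C → D → F → J → H → I → L → G → K

Visit E
E → A
A → B
B → C
C → D
D → F
F → J
J → H
J → I
I → L
L → G
F → K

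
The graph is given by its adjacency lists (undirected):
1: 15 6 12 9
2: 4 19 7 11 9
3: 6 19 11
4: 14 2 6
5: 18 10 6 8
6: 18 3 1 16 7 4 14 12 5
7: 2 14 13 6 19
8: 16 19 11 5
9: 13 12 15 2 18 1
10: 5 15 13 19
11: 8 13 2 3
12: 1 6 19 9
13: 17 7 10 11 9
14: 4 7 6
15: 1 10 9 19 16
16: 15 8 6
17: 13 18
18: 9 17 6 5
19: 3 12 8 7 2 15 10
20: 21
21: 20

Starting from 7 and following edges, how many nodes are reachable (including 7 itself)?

19

BFS from 7 visits: 7, 19, 14, 13, 6, 2, 15, 12, 10, 8, 3, 4, 17, 11, 9, 18, 16, 5, 1
Reachable nodes: 19 of 21 total.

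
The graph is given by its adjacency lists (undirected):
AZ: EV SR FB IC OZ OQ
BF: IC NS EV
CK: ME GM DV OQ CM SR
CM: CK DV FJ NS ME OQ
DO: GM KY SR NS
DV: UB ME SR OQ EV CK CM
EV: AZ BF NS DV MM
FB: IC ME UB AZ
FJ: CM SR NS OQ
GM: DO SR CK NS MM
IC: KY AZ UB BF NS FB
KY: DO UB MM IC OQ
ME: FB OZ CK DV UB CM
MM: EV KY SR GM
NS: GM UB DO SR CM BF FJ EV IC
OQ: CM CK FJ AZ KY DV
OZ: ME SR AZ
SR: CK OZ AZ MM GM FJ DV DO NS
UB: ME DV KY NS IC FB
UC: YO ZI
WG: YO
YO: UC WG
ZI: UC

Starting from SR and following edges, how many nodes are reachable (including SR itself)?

19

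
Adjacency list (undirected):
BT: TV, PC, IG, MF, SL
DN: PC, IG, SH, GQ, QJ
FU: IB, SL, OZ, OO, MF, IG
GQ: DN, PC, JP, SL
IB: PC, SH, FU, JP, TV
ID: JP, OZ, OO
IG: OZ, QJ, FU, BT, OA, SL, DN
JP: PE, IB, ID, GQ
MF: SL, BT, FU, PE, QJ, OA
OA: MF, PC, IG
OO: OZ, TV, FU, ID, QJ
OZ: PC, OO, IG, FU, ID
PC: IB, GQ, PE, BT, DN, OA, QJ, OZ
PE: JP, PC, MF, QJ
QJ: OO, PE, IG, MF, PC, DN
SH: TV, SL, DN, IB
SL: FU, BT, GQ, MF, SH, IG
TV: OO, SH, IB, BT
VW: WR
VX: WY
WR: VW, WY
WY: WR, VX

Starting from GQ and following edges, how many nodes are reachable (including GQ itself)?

18

BFS from GQ visits: GQ, DN, JP, PC, SL, IG, QJ, SH, IB, ID, PE, BT, OA, OZ, FU, MF, OO, TV
Reachable nodes: 18 of 22 total.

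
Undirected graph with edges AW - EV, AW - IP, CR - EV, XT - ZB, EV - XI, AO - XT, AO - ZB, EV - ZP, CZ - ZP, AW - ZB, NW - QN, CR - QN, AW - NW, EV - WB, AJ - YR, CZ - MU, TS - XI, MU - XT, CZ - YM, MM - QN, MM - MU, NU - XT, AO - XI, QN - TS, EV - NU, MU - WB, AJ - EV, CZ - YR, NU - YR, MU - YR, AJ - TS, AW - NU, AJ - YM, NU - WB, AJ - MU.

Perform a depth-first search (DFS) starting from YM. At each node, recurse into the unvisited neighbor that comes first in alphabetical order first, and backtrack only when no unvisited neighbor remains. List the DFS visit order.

YM, AJ, EV, AW, IP, NU, WB, MU, CZ, YR, ZP, MM, QN, CR, NW, TS, XI, AO, XT, ZB

Visit YM
YM → AJ
AJ → EV
EV → AW
AW → IP
AW → NU
NU → WB
WB → MU
MU → CZ
CZ → YR
CZ → ZP
MU → MM
MM → QN
QN → CR
QN → NW
QN → TS
TS → XI
XI → AO
AO → XT
XT → ZB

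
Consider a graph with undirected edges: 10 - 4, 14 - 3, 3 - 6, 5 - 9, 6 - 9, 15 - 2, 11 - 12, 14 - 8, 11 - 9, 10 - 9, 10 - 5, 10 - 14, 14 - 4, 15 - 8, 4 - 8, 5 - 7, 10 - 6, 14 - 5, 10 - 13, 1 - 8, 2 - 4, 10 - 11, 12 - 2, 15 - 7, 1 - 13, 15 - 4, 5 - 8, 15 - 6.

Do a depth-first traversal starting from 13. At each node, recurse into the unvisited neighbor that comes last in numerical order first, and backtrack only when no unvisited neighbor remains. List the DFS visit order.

Visit 13
13 → 10
10 → 14
14 → 8
8 → 15
15 → 7
7 → 5
5 → 9
9 → 11
11 → 12
12 → 2
2 → 4
9 → 6
6 → 3
8 → 1

13 10 14 8 15 7 5 9 11 12 2 4 6 3 1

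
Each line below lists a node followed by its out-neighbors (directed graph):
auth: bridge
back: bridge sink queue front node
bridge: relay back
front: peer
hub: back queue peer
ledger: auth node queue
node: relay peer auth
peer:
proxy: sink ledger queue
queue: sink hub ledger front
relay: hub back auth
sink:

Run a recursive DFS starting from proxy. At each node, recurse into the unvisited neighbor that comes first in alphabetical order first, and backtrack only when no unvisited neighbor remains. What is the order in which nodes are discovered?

Visit proxy
proxy → ledger
ledger → auth
auth → bridge
bridge → back
back → front
front → peer
back → node
node → relay
relay → hub
hub → queue
queue → sink

proxy → ledger → auth → bridge → back → front → peer → node → relay → hub → queue → sink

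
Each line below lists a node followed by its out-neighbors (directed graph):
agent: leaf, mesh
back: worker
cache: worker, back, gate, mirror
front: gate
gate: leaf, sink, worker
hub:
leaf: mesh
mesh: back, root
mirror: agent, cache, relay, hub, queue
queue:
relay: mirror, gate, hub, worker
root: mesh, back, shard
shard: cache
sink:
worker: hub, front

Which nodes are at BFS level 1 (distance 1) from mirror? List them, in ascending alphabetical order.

agent, cache, hub, queue, relay

Level 0: mirror
Level 1: agent, cache, hub, queue, relay
Level 2: back, gate, leaf, mesh, worker
Level 3: front, root, sink
Level 4: shard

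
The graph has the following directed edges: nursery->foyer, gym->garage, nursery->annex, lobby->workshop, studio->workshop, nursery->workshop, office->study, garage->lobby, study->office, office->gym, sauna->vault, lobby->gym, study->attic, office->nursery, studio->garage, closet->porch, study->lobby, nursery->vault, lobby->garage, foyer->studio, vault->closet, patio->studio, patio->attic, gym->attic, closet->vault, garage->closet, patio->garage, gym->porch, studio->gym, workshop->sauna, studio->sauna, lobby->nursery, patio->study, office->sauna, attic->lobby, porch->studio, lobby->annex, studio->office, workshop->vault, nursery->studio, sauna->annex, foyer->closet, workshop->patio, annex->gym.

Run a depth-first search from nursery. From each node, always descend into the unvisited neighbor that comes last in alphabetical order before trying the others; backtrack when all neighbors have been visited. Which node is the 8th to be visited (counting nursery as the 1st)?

annex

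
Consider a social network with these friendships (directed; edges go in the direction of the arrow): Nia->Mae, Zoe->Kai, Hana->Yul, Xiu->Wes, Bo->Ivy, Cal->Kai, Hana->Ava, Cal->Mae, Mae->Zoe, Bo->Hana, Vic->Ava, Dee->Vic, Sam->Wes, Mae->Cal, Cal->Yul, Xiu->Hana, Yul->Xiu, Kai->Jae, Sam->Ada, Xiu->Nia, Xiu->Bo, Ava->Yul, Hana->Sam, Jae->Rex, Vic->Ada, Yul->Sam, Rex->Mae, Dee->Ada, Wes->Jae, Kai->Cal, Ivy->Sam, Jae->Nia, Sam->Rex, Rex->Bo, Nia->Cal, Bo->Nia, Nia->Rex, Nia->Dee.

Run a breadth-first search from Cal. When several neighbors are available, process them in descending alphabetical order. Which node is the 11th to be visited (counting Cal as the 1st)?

Hana

Visit Cal; enqueue Yul, Mae, Kai → queue [Yul, Mae, Kai]
Visit Yul; enqueue Xiu, Sam → queue [Mae, Kai, Xiu, Sam]
Visit Mae; enqueue Zoe → queue [Kai, Xiu, Sam, Zoe]
Visit Kai; enqueue Jae → queue [Xiu, Sam, Zoe, Jae]
Visit Xiu; enqueue Wes, Nia, Hana, Bo → queue [Sam, Zoe, Jae, Wes, Nia, Hana, Bo]
Visit Sam; enqueue Rex, Ada → queue [Zoe, Jae, Wes, Nia, Hana, Bo, Rex, Ada]
Visit Zoe → queue [Jae, Wes, Nia, Hana, Bo, Rex, Ada]
Visit Jae → queue [Wes, Nia, Hana, Bo, Rex, Ada]
Visit Wes → queue [Nia, Hana, Bo, Rex, Ada]
Visit Nia; enqueue Dee → queue [Hana, Bo, Rex, Ada, Dee]
Visit Hana; enqueue Ava → queue [Bo, Rex, Ada, Dee, Ava]
Visit Bo; enqueue Ivy → queue [Rex, Ada, Dee, Ava, Ivy]
Visit Rex → queue [Ada, Dee, Ava, Ivy]
Visit Ada → queue [Dee, Ava, Ivy]
Visit Dee; enqueue Vic → queue [Ava, Ivy, Vic]
Visit Ava → queue [Ivy, Vic]
Visit Ivy → queue [Vic]
Visit Vic → queue []

Visit order: Cal, Yul, Mae, Kai, Xiu, Sam, Zoe, Jae, Wes, Nia, Hana, Bo, Rex, Ada, Dee, Ava, Ivy, Vic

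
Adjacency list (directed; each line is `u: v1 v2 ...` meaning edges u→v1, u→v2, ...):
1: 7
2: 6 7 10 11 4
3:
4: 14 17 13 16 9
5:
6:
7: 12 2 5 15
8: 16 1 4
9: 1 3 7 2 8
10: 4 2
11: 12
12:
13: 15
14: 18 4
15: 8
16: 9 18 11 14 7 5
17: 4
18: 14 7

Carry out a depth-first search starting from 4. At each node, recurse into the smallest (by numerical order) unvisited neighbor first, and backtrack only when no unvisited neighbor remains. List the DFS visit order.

Visit 4
4 → 9
9 → 1
1 → 7
7 → 2
2 → 6
2 → 10
2 → 11
11 → 12
7 → 5
7 → 15
15 → 8
8 → 16
16 → 14
14 → 18
9 → 3
4 → 13
4 → 17

4 -> 9 -> 1 -> 7 -> 2 -> 6 -> 10 -> 11 -> 12 -> 5 -> 15 -> 8 -> 16 -> 14 -> 18 -> 3 -> 13 -> 17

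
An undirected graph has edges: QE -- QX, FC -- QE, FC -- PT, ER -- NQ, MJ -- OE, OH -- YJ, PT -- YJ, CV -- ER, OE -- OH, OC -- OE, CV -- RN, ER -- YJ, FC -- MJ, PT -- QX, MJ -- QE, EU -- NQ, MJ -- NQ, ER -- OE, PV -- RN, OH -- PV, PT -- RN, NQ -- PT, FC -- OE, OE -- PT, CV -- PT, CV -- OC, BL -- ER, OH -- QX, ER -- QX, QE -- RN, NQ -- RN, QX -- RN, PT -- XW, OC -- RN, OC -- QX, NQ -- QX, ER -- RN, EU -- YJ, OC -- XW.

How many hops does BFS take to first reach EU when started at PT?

Level 0: PT
Level 1: CV, FC, NQ, OE, QX, RN, XW, YJ
Level 2: ER, EU, MJ, OC, OH, PV, QE
Level 3: BL
EU first appears at level 2.

2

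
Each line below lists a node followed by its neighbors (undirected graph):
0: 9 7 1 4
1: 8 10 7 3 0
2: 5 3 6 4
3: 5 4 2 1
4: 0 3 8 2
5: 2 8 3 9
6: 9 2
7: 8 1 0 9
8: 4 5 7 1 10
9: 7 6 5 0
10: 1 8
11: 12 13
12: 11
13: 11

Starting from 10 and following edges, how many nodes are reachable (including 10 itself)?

BFS from 10 visits: 10, 1, 8, 0, 3, 7, 4, 5, 9, 2, 6
Reachable nodes: 11 of 14 total.

11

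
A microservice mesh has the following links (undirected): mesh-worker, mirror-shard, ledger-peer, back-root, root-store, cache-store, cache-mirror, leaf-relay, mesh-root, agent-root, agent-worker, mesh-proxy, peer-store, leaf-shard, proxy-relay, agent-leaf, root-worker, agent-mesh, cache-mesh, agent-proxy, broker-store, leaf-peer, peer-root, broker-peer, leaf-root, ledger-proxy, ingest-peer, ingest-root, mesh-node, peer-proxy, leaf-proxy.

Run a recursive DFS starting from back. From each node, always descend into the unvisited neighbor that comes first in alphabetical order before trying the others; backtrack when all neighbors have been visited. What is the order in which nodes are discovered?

back -> root -> agent -> leaf -> peer -> broker -> store -> cache -> mesh -> node -> proxy -> ledger -> relay -> worker -> mirror -> shard -> ingest

Visit back
back → root
root → agent
agent → leaf
leaf → peer
peer → broker
broker → store
store → cache
cache → mesh
mesh → node
mesh → proxy
proxy → ledger
proxy → relay
mesh → worker
cache → mirror
mirror → shard
peer → ingest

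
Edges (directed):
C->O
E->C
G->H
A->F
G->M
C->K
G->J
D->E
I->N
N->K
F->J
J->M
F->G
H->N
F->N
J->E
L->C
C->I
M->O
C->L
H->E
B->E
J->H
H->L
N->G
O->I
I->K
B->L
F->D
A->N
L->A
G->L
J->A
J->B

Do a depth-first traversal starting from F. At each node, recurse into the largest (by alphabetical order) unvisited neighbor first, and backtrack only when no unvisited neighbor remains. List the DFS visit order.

Visit F
F → N
N → K
N → G
G → M
M → O
O → I
G → L
L → C
L → A
G → J
J → H
H → E
J → B
F → D

F → N → K → G → M → O → I → L → C → A → J → H → E → B → D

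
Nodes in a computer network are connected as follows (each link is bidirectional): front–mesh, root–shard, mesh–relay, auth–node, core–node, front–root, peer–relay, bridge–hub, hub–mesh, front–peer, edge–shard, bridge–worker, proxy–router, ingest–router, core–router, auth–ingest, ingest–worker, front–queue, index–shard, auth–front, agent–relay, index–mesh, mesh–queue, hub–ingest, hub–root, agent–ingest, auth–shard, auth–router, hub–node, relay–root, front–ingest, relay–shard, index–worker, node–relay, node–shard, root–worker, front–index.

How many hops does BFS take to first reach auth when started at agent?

Level 0: agent
Level 1: ingest, relay
Level 2: auth, front, hub, mesh, node, peer, root, router, shard, worker
Level 3: bridge, core, edge, index, proxy, queue
auth first appears at level 2.

2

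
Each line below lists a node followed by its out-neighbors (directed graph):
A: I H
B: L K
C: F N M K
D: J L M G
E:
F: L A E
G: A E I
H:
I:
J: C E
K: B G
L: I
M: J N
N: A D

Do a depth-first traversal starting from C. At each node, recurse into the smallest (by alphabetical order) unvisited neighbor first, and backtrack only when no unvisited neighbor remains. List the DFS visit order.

C -> F -> A -> H -> I -> E -> L -> K -> B -> G -> M -> J -> N -> D

Visit C
C → F
F → A
A → H
A → I
F → E
F → L
C → K
K → B
K → G
C → M
M → J
M → N
N → D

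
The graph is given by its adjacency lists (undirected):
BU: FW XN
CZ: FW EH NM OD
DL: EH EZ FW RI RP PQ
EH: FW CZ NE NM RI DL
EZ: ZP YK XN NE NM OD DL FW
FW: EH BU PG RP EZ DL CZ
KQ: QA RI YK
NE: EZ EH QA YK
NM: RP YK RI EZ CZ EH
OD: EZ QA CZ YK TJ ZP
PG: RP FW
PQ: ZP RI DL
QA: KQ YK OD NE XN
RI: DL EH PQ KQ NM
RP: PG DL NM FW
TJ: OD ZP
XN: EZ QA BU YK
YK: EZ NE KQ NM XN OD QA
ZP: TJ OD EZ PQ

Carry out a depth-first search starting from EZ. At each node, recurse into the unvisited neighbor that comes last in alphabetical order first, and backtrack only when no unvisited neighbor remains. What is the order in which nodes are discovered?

Visit EZ
EZ → ZP
ZP → TJ
TJ → OD
OD → YK
YK → XN
XN → QA
QA → NE
NE → EH
EH → RI
RI → PQ
PQ → DL
DL → RP
RP → PG
PG → FW
FW → CZ
CZ → NM
FW → BU
RI → KQ

EZ -> ZP -> TJ -> OD -> YK -> XN -> QA -> NE -> EH -> RI -> PQ -> DL -> RP -> PG -> FW -> CZ -> NM -> BU -> KQ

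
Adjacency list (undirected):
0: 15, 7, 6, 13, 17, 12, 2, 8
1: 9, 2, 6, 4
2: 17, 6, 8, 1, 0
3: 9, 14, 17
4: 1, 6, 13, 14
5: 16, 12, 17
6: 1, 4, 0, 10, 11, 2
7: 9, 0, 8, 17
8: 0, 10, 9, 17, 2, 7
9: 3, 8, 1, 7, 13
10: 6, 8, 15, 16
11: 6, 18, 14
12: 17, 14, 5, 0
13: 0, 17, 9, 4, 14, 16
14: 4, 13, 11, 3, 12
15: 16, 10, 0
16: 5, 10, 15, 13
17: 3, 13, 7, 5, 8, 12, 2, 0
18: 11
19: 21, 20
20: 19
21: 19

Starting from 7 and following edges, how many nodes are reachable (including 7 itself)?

BFS from 7 visits: 7, 17, 9, 8, 0, 13, 12, 5, 3, 2, 1, 10, 15, 6, 16, 14, 4, 11, 18
Reachable nodes: 19 of 22 total.

19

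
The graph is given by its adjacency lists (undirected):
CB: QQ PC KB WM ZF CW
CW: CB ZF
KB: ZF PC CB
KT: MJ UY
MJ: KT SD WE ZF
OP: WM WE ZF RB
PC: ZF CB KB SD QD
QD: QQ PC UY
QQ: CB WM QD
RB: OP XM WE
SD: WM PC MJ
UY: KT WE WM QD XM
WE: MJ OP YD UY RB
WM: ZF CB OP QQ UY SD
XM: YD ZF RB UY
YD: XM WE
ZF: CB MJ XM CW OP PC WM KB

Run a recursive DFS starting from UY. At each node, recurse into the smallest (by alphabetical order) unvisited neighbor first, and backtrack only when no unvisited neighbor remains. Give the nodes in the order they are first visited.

UY -> KT -> MJ -> SD -> PC -> CB -> CW -> ZF -> KB -> OP -> RB -> WE -> YD -> XM -> WM -> QQ -> QD

Visit UY
UY → KT
KT → MJ
MJ → SD
SD → PC
PC → CB
CB → CW
CW → ZF
ZF → KB
ZF → OP
OP → RB
RB → WE
WE → YD
YD → XM
OP → WM
WM → QQ
QQ → QD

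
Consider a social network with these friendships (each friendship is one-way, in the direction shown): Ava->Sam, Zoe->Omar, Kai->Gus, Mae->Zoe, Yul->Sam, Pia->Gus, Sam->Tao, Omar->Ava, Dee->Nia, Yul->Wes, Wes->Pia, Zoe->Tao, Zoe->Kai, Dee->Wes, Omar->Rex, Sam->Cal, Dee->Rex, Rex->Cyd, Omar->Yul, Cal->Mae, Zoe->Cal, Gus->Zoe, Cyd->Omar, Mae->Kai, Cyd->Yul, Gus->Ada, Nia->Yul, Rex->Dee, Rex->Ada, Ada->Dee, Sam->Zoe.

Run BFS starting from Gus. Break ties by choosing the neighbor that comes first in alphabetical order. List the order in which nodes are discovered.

Gus → Ada → Zoe → Dee → Cal → Kai → Omar → Tao → Nia → Rex → Wes → Mae → Ava → Yul → Cyd → Pia → Sam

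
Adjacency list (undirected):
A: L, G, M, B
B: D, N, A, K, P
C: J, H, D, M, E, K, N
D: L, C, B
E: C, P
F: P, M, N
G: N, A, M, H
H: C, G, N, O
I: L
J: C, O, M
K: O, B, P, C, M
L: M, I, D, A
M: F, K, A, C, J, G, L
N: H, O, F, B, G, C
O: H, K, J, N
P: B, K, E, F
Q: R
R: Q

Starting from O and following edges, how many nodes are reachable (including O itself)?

BFS from O visits: O, H, J, K, N, C, G, M, B, P, F, D, E, A, L, I
Reachable nodes: 16 of 18 total.

16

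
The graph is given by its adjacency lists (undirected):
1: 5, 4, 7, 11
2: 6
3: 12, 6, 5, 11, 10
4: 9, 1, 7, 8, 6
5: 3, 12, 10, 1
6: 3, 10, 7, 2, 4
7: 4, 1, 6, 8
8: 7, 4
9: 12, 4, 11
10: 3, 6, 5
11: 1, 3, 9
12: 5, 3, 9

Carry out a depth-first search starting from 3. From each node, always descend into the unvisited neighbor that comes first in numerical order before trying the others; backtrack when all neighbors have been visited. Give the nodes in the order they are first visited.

3, 5, 1, 4, 6, 2, 7, 8, 10, 9, 11, 12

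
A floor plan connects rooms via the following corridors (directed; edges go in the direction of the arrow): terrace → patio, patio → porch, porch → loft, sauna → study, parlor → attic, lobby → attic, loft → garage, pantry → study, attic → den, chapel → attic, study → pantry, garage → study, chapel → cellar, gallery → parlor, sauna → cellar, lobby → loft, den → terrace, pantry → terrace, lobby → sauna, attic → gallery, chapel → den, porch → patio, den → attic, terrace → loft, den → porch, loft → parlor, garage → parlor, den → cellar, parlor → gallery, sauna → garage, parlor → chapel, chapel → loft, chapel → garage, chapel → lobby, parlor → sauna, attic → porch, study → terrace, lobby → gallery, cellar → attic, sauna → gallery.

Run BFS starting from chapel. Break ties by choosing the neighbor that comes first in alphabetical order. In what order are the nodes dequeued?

chapel → attic → cellar → den → garage → lobby → loft → gallery → porch → terrace → parlor → study → sauna → patio → pantry

Visit chapel; enqueue attic, cellar, den, garage, lobby, loft → queue [attic, cellar, den, garage, lobby, loft]
Visit attic; enqueue gallery, porch → queue [cellar, den, garage, lobby, loft, gallery, porch]
Visit cellar → queue [den, garage, lobby, loft, gallery, porch]
Visit den; enqueue terrace → queue [garage, lobby, loft, gallery, porch, terrace]
Visit garage; enqueue parlor, study → queue [lobby, loft, gallery, porch, terrace, parlor, study]
Visit lobby; enqueue sauna → queue [loft, gallery, porch, terrace, parlor, study, sauna]
Visit loft → queue [gallery, porch, terrace, parlor, study, sauna]
Visit gallery → queue [porch, terrace, parlor, study, sauna]
Visit porch; enqueue patio → queue [terrace, parlor, study, sauna, patio]
Visit terrace → queue [parlor, study, sauna, patio]
Visit parlor → queue [study, sauna, patio]
Visit study; enqueue pantry → queue [sauna, patio, pantry]
Visit sauna → queue [patio, pantry]
Visit patio → queue [pantry]
Visit pantry → queue []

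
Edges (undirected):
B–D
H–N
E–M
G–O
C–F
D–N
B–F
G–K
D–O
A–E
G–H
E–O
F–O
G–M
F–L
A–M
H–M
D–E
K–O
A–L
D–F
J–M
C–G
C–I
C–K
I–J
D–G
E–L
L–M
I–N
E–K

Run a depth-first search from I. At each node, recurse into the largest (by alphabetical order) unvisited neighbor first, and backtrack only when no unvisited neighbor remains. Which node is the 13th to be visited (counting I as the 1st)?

B

Visit I
I → N
N → H
H → M
M → L
L → F
F → O
O → K
K → G
G → D
D → E
E → A
D → B
G → C
M → J

Visit order: I, N, H, M, L, F, O, K, G, D, E, A, B, C, J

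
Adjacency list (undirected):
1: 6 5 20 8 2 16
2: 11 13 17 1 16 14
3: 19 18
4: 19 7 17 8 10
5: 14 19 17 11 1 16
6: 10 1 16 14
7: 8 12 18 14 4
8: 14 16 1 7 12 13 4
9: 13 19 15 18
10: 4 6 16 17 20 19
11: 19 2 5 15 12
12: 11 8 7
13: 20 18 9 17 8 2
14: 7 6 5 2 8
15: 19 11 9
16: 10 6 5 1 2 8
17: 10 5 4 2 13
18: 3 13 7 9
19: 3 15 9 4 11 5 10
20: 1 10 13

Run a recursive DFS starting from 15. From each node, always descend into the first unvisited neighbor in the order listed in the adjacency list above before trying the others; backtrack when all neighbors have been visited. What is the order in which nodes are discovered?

Visit 15
15 → 19
19 → 3
3 → 18
18 → 13
13 → 20
20 → 1
1 → 6
6 → 10
10 → 4
4 → 7
7 → 8
8 → 14
14 → 5
5 → 17
17 → 2
2 → 11
11 → 12
2 → 16
13 → 9

15, 19, 3, 18, 13, 20, 1, 6, 10, 4, 7, 8, 14, 5, 17, 2, 11, 12, 16, 9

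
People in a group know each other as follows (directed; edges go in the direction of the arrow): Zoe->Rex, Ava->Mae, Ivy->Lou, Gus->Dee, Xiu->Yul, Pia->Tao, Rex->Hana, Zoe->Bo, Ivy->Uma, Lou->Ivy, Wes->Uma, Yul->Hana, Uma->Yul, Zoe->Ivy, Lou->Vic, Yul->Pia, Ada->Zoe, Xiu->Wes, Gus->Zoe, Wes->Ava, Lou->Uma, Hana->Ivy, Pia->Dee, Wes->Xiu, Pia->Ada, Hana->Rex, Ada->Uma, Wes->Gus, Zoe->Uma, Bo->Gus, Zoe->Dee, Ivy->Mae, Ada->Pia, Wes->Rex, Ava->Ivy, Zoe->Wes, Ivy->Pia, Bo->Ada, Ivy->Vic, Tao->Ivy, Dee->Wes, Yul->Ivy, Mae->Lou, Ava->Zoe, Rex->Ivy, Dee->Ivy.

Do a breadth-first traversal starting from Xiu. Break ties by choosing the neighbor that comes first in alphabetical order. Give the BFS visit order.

Visit Xiu; enqueue Wes, Yul → queue [Wes, Yul]
Visit Wes; enqueue Ava, Gus, Rex, Uma → queue [Yul, Ava, Gus, Rex, Uma]
Visit Yul; enqueue Hana, Ivy, Pia → queue [Ava, Gus, Rex, Uma, Hana, Ivy, Pia]
Visit Ava; enqueue Mae, Zoe → queue [Gus, Rex, Uma, Hana, Ivy, Pia, Mae, Zoe]
Visit Gus; enqueue Dee → queue [Rex, Uma, Hana, Ivy, Pia, Mae, Zoe, Dee]
Visit Rex → queue [Uma, Hana, Ivy, Pia, Mae, Zoe, Dee]
Visit Uma → queue [Hana, Ivy, Pia, Mae, Zoe, Dee]
Visit Hana → queue [Ivy, Pia, Mae, Zoe, Dee]
Visit Ivy; enqueue Lou, Vic → queue [Pia, Mae, Zoe, Dee, Lou, Vic]
Visit Pia; enqueue Ada, Tao → queue [Mae, Zoe, Dee, Lou, Vic, Ada, Tao]
Visit Mae → queue [Zoe, Dee, Lou, Vic, Ada, Tao]
Visit Zoe; enqueue Bo → queue [Dee, Lou, Vic, Ada, Tao, Bo]
Visit Dee → queue [Lou, Vic, Ada, Tao, Bo]
Visit Lou → queue [Vic, Ada, Tao, Bo]
Visit Vic → queue [Ada, Tao, Bo]
Visit Ada → queue [Tao, Bo]
Visit Tao → queue [Bo]
Visit Bo → queue []

Xiu -> Wes -> Yul -> Ava -> Gus -> Rex -> Uma -> Hana -> Ivy -> Pia -> Mae -> Zoe -> Dee -> Lou -> Vic -> Ada -> Tao -> Bo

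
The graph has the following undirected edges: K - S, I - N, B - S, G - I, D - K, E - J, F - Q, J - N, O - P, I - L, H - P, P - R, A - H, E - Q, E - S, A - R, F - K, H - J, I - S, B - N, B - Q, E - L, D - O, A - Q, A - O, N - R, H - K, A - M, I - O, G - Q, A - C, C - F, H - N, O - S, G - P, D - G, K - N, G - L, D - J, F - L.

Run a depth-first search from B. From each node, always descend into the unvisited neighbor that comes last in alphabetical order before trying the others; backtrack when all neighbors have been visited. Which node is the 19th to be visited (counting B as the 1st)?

Visit B
B → S
S → O
O → P
P → R
R → N
N → K
K → H
H → J
J → E
E → Q
Q → G
G → L
L → I
L → F
F → C
C → A
A → M
G → D

Visit order: B, S, O, P, R, N, K, H, J, E, Q, G, L, I, F, C, A, M, D

D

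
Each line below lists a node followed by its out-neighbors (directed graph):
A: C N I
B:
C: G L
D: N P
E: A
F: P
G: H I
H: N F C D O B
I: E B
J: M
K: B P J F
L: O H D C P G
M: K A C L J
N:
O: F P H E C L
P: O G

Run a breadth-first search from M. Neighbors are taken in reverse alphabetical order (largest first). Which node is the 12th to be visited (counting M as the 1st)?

F

Visit M; enqueue L, K, J, C, A → queue [L, K, J, C, A]
Visit L; enqueue P, O, H, G, D → queue [K, J, C, A, P, O, H, G, D]
Visit K; enqueue F, B → queue [J, C, A, P, O, H, G, D, F, B]
Visit J → queue [C, A, P, O, H, G, D, F, B]
Visit C → queue [A, P, O, H, G, D, F, B]
Visit A; enqueue N, I → queue [P, O, H, G, D, F, B, N, I]
Visit P → queue [O, H, G, D, F, B, N, I]
Visit O; enqueue E → queue [H, G, D, F, B, N, I, E]
Visit H → queue [G, D, F, B, N, I, E]
Visit G → queue [D, F, B, N, I, E]
Visit D → queue [F, B, N, I, E]
Visit F → queue [B, N, I, E]
Visit B → queue [N, I, E]
Visit N → queue [I, E]
Visit I → queue [E]
Visit E → queue []

Visit order: M, L, K, J, C, A, P, O, H, G, D, F, B, N, I, E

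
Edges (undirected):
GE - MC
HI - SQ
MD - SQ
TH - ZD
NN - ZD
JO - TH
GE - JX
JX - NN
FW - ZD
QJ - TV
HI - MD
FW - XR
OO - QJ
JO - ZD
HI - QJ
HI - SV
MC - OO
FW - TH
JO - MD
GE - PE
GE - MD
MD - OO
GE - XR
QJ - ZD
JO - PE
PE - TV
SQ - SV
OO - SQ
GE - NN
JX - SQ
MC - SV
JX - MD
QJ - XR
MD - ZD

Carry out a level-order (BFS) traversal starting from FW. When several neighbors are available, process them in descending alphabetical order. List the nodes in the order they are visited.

Visit FW; enqueue ZD, XR, TH → queue [ZD, XR, TH]
Visit ZD; enqueue QJ, NN, MD, JO → queue [XR, TH, QJ, NN, MD, JO]
Visit XR; enqueue GE → queue [TH, QJ, NN, MD, JO, GE]
Visit TH → queue [QJ, NN, MD, JO, GE]
Visit QJ; enqueue TV, OO, HI → queue [NN, MD, JO, GE, TV, OO, HI]
Visit NN; enqueue JX → queue [MD, JO, GE, TV, OO, HI, JX]
Visit MD; enqueue SQ → queue [JO, GE, TV, OO, HI, JX, SQ]
Visit JO; enqueue PE → queue [GE, TV, OO, HI, JX, SQ, PE]
Visit GE; enqueue MC → queue [TV, OO, HI, JX, SQ, PE, MC]
Visit TV → queue [OO, HI, JX, SQ, PE, MC]
Visit OO → queue [HI, JX, SQ, PE, MC]
Visit HI; enqueue SV → queue [JX, SQ, PE, MC, SV]
Visit JX → queue [SQ, PE, MC, SV]
Visit SQ → queue [PE, MC, SV]
Visit PE → queue [MC, SV]
Visit MC → queue [SV]
Visit SV → queue []

FW -> ZD -> XR -> TH -> QJ -> NN -> MD -> JO -> GE -> TV -> OO -> HI -> JX -> SQ -> PE -> MC -> SV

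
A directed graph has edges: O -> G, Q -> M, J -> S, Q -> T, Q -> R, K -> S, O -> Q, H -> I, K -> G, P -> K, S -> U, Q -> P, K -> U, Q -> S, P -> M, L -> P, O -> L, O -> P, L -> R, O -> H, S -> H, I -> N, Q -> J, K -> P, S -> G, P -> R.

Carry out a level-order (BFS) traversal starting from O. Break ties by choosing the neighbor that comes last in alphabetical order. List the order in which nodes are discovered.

O Q P L H G T S R M J K I U N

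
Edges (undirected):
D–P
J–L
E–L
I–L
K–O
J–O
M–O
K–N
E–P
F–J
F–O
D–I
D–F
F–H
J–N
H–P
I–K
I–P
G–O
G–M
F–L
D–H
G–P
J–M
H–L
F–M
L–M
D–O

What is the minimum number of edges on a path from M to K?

Level 0: M
Level 1: F, G, J, L, O
Level 2: D, E, H, I, K, N, P
K first appears at level 2.

2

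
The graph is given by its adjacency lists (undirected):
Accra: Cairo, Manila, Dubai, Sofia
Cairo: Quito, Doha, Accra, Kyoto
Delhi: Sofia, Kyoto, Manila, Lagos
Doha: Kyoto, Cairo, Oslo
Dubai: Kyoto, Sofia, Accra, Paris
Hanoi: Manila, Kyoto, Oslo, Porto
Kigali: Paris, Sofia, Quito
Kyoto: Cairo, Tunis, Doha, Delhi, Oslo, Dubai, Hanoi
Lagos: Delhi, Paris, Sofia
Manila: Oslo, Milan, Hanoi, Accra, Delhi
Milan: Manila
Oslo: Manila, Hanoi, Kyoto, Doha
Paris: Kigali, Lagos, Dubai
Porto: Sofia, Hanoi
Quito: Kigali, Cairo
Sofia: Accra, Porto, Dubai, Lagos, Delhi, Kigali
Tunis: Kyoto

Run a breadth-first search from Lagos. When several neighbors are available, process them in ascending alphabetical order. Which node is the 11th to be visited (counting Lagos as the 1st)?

Visit Lagos; enqueue Delhi, Paris, Sofia → queue [Delhi, Paris, Sofia]
Visit Delhi; enqueue Kyoto, Manila → queue [Paris, Sofia, Kyoto, Manila]
Visit Paris; enqueue Dubai, Kigali → queue [Sofia, Kyoto, Manila, Dubai, Kigali]
Visit Sofia; enqueue Accra, Porto → queue [Kyoto, Manila, Dubai, Kigali, Accra, Porto]
Visit Kyoto; enqueue Cairo, Doha, Hanoi, Oslo, Tunis → queue [Manila, Dubai, Kigali, Accra, Porto, Cairo, Doha, Hanoi, Oslo, Tunis]
Visit Manila; enqueue Milan → queue [Dubai, Kigali, Accra, Porto, Cairo, Doha, Hanoi, Oslo, Tunis, Milan]
Visit Dubai → queue [Kigali, Accra, Porto, Cairo, Doha, Hanoi, Oslo, Tunis, Milan]
Visit Kigali; enqueue Quito → queue [Accra, Porto, Cairo, Doha, Hanoi, Oslo, Tunis, Milan, Quito]
Visit Accra → queue [Porto, Cairo, Doha, Hanoi, Oslo, Tunis, Milan, Quito]
Visit Porto → queue [Cairo, Doha, Hanoi, Oslo, Tunis, Milan, Quito]
Visit Cairo → queue [Doha, Hanoi, Oslo, Tunis, Milan, Quito]
Visit Doha → queue [Hanoi, Oslo, Tunis, Milan, Quito]
Visit Hanoi → queue [Oslo, Tunis, Milan, Quito]
Visit Oslo → queue [Tunis, Milan, Quito]
Visit Tunis → queue [Milan, Quito]
Visit Milan → queue [Quito]
Visit Quito → queue []

Visit order: Lagos, Delhi, Paris, Sofia, Kyoto, Manila, Dubai, Kigali, Accra, Porto, Cairo, Doha, Hanoi, Oslo, Tunis, Milan, Quito

Cairo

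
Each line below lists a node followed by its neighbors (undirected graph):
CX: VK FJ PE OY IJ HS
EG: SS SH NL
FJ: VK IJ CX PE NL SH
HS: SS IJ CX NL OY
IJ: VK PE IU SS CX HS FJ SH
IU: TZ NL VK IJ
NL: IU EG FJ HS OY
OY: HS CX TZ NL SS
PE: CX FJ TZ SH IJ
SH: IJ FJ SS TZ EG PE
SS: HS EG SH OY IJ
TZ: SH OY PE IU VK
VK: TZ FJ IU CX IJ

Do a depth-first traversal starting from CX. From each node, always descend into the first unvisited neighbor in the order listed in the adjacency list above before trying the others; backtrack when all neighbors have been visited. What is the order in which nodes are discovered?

CX, VK, TZ, SH, IJ, PE, FJ, NL, IU, EG, SS, HS, OY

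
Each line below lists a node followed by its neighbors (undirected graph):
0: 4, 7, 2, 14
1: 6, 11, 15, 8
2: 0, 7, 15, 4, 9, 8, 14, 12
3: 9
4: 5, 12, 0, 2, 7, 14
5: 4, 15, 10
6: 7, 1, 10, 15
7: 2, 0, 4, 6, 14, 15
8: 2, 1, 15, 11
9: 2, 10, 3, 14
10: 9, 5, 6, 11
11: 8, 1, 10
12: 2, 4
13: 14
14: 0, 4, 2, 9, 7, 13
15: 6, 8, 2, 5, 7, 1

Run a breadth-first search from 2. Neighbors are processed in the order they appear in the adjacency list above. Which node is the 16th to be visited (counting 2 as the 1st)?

Visit 2; enqueue 0, 7, 15, 4, 9, 8, 14, 12 → queue [0, 7, 15, 4, 9, 8, 14, 12]
Visit 0 → queue [7, 15, 4, 9, 8, 14, 12]
Visit 7; enqueue 6 → queue [15, 4, 9, 8, 14, 12, 6]
Visit 15; enqueue 5, 1 → queue [4, 9, 8, 14, 12, 6, 5, 1]
Visit 4 → queue [9, 8, 14, 12, 6, 5, 1]
Visit 9; enqueue 10, 3 → queue [8, 14, 12, 6, 5, 1, 10, 3]
Visit 8; enqueue 11 → queue [14, 12, 6, 5, 1, 10, 3, 11]
Visit 14; enqueue 13 → queue [12, 6, 5, 1, 10, 3, 11, 13]
Visit 12 → queue [6, 5, 1, 10, 3, 11, 13]
Visit 6 → queue [5, 1, 10, 3, 11, 13]
Visit 5 → queue [1, 10, 3, 11, 13]
Visit 1 → queue [10, 3, 11, 13]
Visit 10 → queue [3, 11, 13]
Visit 3 → queue [11, 13]
Visit 11 → queue [13]
Visit 13 → queue []

Visit order: 2, 0, 7, 15, 4, 9, 8, 14, 12, 6, 5, 1, 10, 3, 11, 13

13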